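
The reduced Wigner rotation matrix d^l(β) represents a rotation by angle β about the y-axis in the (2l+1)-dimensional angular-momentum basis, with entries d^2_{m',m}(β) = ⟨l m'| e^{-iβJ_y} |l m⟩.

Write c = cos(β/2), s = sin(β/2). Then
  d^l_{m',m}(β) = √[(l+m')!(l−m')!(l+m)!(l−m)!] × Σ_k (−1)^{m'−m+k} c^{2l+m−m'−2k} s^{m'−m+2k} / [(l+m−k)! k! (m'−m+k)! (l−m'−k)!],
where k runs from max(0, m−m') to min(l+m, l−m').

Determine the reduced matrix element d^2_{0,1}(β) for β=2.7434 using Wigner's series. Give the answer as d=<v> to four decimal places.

d^2_{0,1}(β=2.7434) via Wigner's sum:
c=cos(2.7434/2)=0.197784, s=sin(2.7434/2)=0.980246; N=√[2·2·6·1]=4.898979
Admissible k: 1..2 (factorial args all ≥0)
  k=1: (−1)^0·4.8990/(2)·0.1978^3·0.9802^1 = +0.018577
  k=2: (−1)^1·4.8990/(2)·0.1978^1·0.9802^3 = -0.456321
d^2_{0,1}(2.7434) = +0.018577 -0.456321 = -0.437744

d=-0.4377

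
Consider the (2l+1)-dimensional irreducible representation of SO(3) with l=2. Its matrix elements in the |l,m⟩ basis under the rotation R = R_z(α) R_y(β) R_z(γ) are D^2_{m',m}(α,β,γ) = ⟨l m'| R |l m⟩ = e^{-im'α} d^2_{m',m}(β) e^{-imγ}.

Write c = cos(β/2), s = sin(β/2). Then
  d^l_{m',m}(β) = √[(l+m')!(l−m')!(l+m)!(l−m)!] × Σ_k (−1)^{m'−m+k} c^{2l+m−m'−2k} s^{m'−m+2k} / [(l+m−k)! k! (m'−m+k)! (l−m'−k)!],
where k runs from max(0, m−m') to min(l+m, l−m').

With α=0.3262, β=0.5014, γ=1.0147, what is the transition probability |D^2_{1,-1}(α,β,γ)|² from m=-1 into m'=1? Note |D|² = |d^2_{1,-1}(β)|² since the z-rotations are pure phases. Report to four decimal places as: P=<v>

D^2_{1,-1}(0.3262,0.5014,1.0147) = e^{-i·1·0.3262}·d^2_{1,-1}(0.5014)·e^{-i·-1·1.0147}. Compute d first:
c=cos(0.5014/2)=0.968739, s=sin(0.5014/2)=0.248082; N=√[6·1·1·6]=6.000000
Admissible k: 0..1 (factorial args all ≥0)
  k=0: (−1)^2·6.0000/(2)·0.9687^2·0.2481^2 = +0.173271
  k=1: (−1)^3·6.0000/(6)·0.9687^0·0.2481^4 = -0.003788
d^2_{1,-1}(0.5014) = +0.173271 -0.003788 = +0.169483
|D^2_{1,-1}|² = |d^2_{1,-1}(β)|² = (+0.169483)² = 0.028725 (the z-rotation phases have unit modulus)

P=0.0287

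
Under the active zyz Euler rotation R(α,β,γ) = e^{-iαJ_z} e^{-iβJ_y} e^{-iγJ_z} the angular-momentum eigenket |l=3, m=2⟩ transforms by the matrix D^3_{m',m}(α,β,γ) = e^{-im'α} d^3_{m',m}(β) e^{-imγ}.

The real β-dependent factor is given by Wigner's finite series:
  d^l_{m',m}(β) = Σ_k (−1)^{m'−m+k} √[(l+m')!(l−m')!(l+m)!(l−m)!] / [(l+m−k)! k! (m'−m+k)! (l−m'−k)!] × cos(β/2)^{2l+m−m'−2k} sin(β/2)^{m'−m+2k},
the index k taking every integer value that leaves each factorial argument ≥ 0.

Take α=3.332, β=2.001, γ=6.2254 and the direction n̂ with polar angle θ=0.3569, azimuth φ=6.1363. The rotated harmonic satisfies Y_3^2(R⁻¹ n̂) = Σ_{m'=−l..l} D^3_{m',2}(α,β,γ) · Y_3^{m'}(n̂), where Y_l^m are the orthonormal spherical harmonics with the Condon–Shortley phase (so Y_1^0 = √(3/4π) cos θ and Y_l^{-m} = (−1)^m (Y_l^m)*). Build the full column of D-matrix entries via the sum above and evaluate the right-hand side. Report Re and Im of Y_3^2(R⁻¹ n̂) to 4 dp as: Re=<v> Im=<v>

Need the full column D^3_{m',2} for m'=−3..3 at α=3.332, β=2.001, γ=6.2254.
cos(β/2)=0.539882, sin(β/2)=0.841741
d^3_{-3,2}: single k=5 term ⇒ +0.558813;  D = -0.432121-0.354321i
d^3_{-2,2}: k∈[4..5] ⇒ +0.731612 -0.355689 = +0.375923;  D = +0.330552+0.179033i
d^3_{-1,2}: k∈[3..4] ⇒ +0.593555 -0.721425 = -0.127870;  D = +0.121931+0.038518i
d^3_{0,2}: k∈[2..3] ⇒ +0.329694 -0.801441 = -0.471747;  D = -0.468600-0.054399i
d^3_{1,2}: k∈[1..2] ⇒ +0.122087 -0.593555 = -0.471467;  D = +0.470148-0.035250i
d^3_{2,2}: k∈[0..1] ⇒ +0.024762 -0.300968 = -0.276206;  D = -0.266547+0.072406i
d^3_{3,2}: single k=0 term ⇒ -0.094568;  D = +0.084920-0.041615i
Y_3^{m'}(θ=0.3569,φ=6.1363) and Σ D·Y over m':
  (-0.4321-0.3543i)·(+0.0161+0.0076i)  (+0.3306+0.1790i)·(+0.1119+0.0338i)  (+0.1219+0.0385i)·(+0.3786+0.0560i)  (-0.4686-0.0544i)·(+0.4859+0.0000i)  (+0.4701-0.0353i)·(-0.3786+0.0560i)  (-0.2665+0.0724i)·(+0.1119-0.0338i)  (+0.0849-0.0416i)·(-0.0161+0.0076i)
Y_3^2(R⁻¹ n̂) = -0.361488+0.075333i

Re=-0.3615 Im=0.0753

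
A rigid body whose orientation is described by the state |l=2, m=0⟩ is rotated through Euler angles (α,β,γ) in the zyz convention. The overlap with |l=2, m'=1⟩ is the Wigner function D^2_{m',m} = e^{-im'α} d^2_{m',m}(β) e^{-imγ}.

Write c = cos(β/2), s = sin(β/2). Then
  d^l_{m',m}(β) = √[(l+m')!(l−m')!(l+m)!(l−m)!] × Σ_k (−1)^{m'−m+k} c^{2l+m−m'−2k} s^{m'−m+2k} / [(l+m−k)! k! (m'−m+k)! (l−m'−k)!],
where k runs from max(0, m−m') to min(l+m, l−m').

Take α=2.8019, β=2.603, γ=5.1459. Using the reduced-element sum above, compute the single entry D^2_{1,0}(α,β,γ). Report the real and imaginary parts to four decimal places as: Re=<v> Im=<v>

Re=-0.5085 Im=-0.1797

Split into d^2_{1,0}(β=2.603) × two z-phases.
With c≡cos(β/2)=0.266053 and s≡sin(β/2)=0.963958, N=[6·1·2·2]^{1/2}=4.898979
k: max(0,(0)−(1))=0 … min(2+(0),2−(1))=1
  k=0: (−1)^1·4.8990/(2)·0.2661^3·0.9640^1 = -0.044467
  k=1: (−1)^2·4.8990/(2)·0.2661^1·0.9640^3 = +0.583739
d^2_{1,0}(2.603) = -0.044467 +0.583739 = +0.539272
Phases: e^{-i·(1)·2.8019}=-0.942857-0.333197i, e^{-i·(0)·5.1459}=+1.000000+0.000000i ⇒ D=-0.508457-0.179684i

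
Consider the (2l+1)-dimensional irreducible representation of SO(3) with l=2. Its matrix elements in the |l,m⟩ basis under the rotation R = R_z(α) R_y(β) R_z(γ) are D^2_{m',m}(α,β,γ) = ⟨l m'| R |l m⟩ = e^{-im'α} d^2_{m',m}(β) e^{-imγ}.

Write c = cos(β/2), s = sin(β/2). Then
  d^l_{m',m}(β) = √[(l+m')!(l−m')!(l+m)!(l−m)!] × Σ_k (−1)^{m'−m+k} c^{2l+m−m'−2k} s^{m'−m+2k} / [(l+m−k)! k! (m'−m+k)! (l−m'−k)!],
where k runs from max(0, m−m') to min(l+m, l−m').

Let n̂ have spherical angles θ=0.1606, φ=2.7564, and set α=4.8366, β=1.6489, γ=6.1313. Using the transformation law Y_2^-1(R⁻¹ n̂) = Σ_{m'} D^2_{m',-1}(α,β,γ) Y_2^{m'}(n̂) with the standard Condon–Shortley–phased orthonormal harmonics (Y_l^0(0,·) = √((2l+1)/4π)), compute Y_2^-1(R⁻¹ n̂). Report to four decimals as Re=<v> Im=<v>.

Re=0.1131 Im=-0.0342

Need the full column D^2_{m',-1} for m'=−2..2 at α=4.8366, β=1.6489, γ=6.1313.
cos(β/2)=0.678961, sin(β/2)=0.734174
d^2_{-2,-1}: single k=1 term ⇒ +0.459583;  D = -0.457443-0.044298i
d^2_{-1,-1}: k∈[0..1] ⇒ +0.212510 -0.745434 = -0.532924;  D = +0.014746+0.532720i
d^2_{0,-1}: k∈[0..1] ⇒ -0.562871 +0.658140 = +0.095269;  D = +0.094172-0.014414i
d^2_{1,-1}: k∈[0..1] ⇒ +0.745434 -0.290534 = +0.454900;  D = +0.124007+0.437672i
d^2_{2,-1}: single k=0 term ⇒ -0.537369;  D = +0.494885-0.209413i
Y_2^{m'}(θ=0.1606,φ=2.7564) and Σ D·Y over m':
  (-0.4574-0.0443i)·(+0.0071+0.0069i)  (+0.0147+0.5327i)·(-0.1130-0.0458i)  (+0.0942-0.0144i)·(+0.6066+0.0000i)  (+0.1240+0.4377i)·(+0.1130-0.0458i)  (+0.4949-0.2094i)·(+0.0071-0.0069i)
Y_2^-1(R⁻¹ n̂) = +0.113065-0.034192i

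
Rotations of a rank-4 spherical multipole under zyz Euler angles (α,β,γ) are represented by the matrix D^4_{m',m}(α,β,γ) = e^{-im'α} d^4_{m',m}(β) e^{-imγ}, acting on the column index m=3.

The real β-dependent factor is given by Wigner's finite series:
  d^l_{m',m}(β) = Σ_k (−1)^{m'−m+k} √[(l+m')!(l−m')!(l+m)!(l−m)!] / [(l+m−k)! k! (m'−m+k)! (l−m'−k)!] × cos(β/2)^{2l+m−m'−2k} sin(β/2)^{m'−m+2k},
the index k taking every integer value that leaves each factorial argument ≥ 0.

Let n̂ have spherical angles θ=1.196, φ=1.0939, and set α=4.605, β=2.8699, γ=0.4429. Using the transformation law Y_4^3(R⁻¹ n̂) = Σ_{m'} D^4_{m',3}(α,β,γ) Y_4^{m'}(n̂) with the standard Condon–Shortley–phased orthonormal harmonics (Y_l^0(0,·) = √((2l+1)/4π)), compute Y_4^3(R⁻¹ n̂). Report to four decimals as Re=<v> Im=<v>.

Need the full column D^4_{m',3} for m'=−4..4 at α=4.605, β=2.8699, γ=0.4429.
cos(β/2)=0.135429, sin(β/2)=0.990787
d^4_{-4,3}: single k=7 term ⇒ +0.359020;  D = -0.066908-0.352730i
d^4_{-3,3}: k∈[6..7] ⇒ +0.121451 -0.928630 = -0.807178;  D = -0.804592+0.064562i
d^4_{-2,3}: k∈[5..6] ⇒ +0.026621 -0.474939 = -0.448318;  D = +0.012246-0.448151i
d^4_{-1,3}: k∈[4..5] ⇒ +0.004288 -0.137713 = -0.133425;  D = +0.132216+0.017919i
d^4_{0,3}: k∈[3..4] ⇒ +0.000524 -0.028061 = -0.027536;  D = -0.006602+0.026733i
d^4_{1,3}: k∈[2..3] ⇒ +0.000048 -0.004288 = -0.004240;  D = -0.003984-0.001452i
d^4_{2,3}: k∈[1..2] ⇒ +0.000003 -0.000497 = -0.000494;  D = +0.000218-0.000444i
d^4_{3,3}: k∈[0..1] ⇒ +0.000000 -0.000042 = -0.000042;  D = +0.000036+0.000023i
d^4_{4,3}: single k=0 term ⇒ -0.000002;  D = -0.000001+0.000002i
Y_4^{m'}(θ=1.196,φ=1.0939) and Σ D·Y over m':
  (-0.0669-0.3527i)·(-0.1097+0.3132i)  (-0.8046+0.0646i)·(-0.3656+0.0516i)  (+0.0122-0.4482i)·(+0.0104+0.0146i)  (+0.1322+0.0179i)·(-0.1525+0.2952i)  (-0.0066+0.0267i)·(-0.0415+0.0000i)  (-0.0040-0.0015i)·(+0.1525+0.2952i)  (+0.0002-0.0004i)·(+0.0104-0.0146i)  (+0.0000+0.0000i)·(+0.3656+0.0516i)  (-0.0000+0.0000i)·(-0.1097-0.3132i)
Y_4^3(R⁻¹ n̂) = +0.390010-0.018043i

Re=0.3900 Im=-0.0180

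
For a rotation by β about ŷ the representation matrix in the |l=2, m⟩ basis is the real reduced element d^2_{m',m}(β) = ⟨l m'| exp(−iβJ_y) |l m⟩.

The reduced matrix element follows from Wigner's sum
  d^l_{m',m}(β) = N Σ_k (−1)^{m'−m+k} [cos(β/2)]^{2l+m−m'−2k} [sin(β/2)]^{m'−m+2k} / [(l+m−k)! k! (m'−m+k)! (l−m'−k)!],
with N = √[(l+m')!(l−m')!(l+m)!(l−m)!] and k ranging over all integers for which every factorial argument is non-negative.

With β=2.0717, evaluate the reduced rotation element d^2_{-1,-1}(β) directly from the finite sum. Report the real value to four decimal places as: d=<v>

d^2_{-1,-1}(β=2.0717) via Wigner's sum:
Half-angle: c=0.509795, s=0.860296. N=√(1·6·1·6)=6.000000
The bounds max(0,m−m')=0 and min(l+m,l−m')=1 give 2 terms
  k=0: (−1)^0·6.0000/(6)·0.5098^4·0.8603^0 = +0.067543
  k=1: (−1)^1·6.0000/(2)·0.5098^2·0.8603^2 = -0.577043
d^2_{-1,-1}(2.0717) = +0.067543 -0.577043 = -0.509499

d=-0.5095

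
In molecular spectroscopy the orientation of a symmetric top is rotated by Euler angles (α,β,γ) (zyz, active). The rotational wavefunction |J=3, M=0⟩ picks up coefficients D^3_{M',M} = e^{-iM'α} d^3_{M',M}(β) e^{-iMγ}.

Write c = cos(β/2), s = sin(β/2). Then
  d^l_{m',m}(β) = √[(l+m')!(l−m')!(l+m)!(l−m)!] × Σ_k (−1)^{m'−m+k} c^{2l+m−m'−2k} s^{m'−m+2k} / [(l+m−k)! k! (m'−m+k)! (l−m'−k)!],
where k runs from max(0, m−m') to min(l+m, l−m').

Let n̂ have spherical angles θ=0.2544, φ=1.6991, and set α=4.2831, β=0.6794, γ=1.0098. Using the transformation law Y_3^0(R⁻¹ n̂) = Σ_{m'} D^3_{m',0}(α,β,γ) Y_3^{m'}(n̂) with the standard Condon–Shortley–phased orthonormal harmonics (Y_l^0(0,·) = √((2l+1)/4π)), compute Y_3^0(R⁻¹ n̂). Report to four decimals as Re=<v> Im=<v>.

Need the full column D^3_{m',0} for m'=−3..3 at α=4.2831, β=0.6794, γ=1.0098.
cos(β/2)=0.942855, sin(β/2)=0.333204
d^3_{-3,0}: single k=3 term ⇒ +0.138669;  D = +0.133156+0.038712i
d^3_{-2,0}: k∈[2..3] ⇒ +0.480574 -0.060019 = +0.420555;  D = -0.274839+0.318324i
d^3_{-1,0}: k∈[1..3] ⇒ +0.860052 -0.322239 +0.013415 = +0.551229;  D = -0.229435-0.501211i
d^3_{0,0}: k∈[0..3] ⇒ +0.702536 -0.789664 +0.098622 -0.001369 = +0.010125;  D = +0.010125+0.000000i
d^3_{1,0}: k∈[0..2] ⇒ -0.860052 +0.322239 -0.013415 = -0.551229;  D = +0.229435-0.501211i
d^3_{2,0}: k∈[0..1] ⇒ +0.480574 -0.060019 = +0.420555;  D = -0.274839-0.318324i
d^3_{3,0}: single k=0 term ⇒ -0.138669;  D = -0.133156+0.038712i
Y_3^{m'}(θ=0.2544,φ=1.6991) and Σ D·Y over m':
  (+0.1332+0.0387i)·(+0.0025+0.0062i)  (-0.2748+0.3183i)·(-0.0606+0.0159i)  (-0.2294-0.5012i)·(-0.0383-0.2971i)  (+0.0101+0.0000i)·(+0.6080+0.0000i)  (+0.2294-0.5012i)·(+0.0383-0.2971i)  (-0.2748-0.3183i)·(-0.0606-0.0159i)  (-0.1332+0.0387i)·(-0.0025+0.0062i)
Y_3^0(R⁻¹ n̂) = -0.250716+0.000000i

Re=-0.2507 Im=0.0000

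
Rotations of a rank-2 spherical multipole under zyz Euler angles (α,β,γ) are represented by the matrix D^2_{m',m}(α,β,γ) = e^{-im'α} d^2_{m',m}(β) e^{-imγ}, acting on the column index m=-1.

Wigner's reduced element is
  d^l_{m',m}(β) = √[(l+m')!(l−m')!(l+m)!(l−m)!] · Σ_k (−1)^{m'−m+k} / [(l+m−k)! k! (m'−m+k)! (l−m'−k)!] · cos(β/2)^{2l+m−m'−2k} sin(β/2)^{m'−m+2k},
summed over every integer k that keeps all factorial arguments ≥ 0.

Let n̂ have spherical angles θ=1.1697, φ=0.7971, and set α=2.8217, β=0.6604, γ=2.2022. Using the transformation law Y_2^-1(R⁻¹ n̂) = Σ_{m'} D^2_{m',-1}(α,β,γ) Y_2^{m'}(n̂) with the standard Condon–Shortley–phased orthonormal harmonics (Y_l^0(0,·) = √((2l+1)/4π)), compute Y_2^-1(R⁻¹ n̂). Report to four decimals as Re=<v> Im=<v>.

Need the full column D^2_{m',-1} for m'=−2..2 at α=2.8217, β=0.6604, γ=2.2022.
cos(β/2)=0.945978, sin(β/2)=0.324232
d^2_{-2,-1}: single k=1 term ⇒ +0.548945;  D = +0.004601+0.548925i
d^2_{-1,-1}: k∈[0..1] ⇒ +0.800799 -0.282225 = +0.518574;  D = +0.158941-0.493616i
d^2_{0,-1}: k∈[0..1] ⇒ -0.672317 +0.078981 = -0.593336;  D = +0.350233-0.478941i
d^2_{1,-1}: k∈[0..1] ⇒ +0.282225 -0.011052 = +0.271173;  D = +0.220781-0.157451i
d^2_{2,-1}: single k=0 term ⇒ -0.064488;  D = +0.061615-0.019033i
Y_2^{m'}(θ=1.1697,φ=0.7971) and Σ D·Y over m':
  (+0.0046+0.5489i)·(-0.0077-0.3273i)  (+0.1589-0.4936i)·(+0.1940-0.1986i)  (+0.3502-0.4789i)·(-0.1712+0.0000i)  (+0.2208-0.1575i)·(-0.1940-0.1986i)  (+0.0616-0.0190i)·(-0.0077+0.3273i)
Y_2^-1(R⁻¹ n̂) = -0.015885-0.044079i

Re=-0.0159 Im=-0.0441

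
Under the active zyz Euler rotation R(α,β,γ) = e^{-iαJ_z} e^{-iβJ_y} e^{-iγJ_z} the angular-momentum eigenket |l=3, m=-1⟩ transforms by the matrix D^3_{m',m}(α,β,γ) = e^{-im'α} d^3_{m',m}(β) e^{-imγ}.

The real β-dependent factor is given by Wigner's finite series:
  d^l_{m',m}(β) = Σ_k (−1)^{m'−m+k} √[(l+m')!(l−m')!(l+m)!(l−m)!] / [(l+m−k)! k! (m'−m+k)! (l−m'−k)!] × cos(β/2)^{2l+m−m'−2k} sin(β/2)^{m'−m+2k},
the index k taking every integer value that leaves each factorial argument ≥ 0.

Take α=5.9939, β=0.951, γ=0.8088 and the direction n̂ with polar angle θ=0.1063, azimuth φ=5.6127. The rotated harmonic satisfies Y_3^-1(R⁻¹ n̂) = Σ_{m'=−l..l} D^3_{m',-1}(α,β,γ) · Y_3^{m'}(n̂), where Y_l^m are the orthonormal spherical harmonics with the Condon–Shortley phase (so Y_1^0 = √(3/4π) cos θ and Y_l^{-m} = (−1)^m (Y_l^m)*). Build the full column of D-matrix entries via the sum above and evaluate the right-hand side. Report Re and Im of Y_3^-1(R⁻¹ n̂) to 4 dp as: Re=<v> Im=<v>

Need the full column D^3_{m',-1} for m'=−3..3 at α=5.9939, β=0.951, γ=0.8088.
cos(β/2)=0.889064, sin(β/2)=0.457783
d^3_{-3,-1}: single k=2 term ⇒ +0.507104;  D = +0.506220-0.029930i
d^3_{-2,-1}: k∈[1..2] ⇒ +0.804127 -0.426391 = +0.377736;  D = +0.367769+0.086200i
d^3_{-1,-1}: k∈[0..2] ⇒ +0.493853 -1.047469 +0.208284 = -0.345332;  D = -0.299769-0.171443i
d^3_{0,-1}: k∈[0..2] ⇒ -0.880877 +0.700632 -0.061919 = -0.242164;  D = -0.167182-0.175196i
d^3_{1,-1}: k∈[0..2] ⇒ +0.785602 -0.277712 +0.009204 = +0.517094;  D = +0.235434+0.460388i
d^3_{2,-1}: k∈[0..1] ⇒ -0.426391 +0.056524 = -0.369867;  D = -0.067463-0.363663i
d^3_{3,-1}: single k=0 term ⇒ +0.134447;  D = -0.014206+0.133694i
Y_3^{m'}(θ=0.1063,φ=5.6127) and Σ D·Y over m':
  (+0.5062-0.0299i)·(-0.0002+0.0005i)  (+0.3678+0.0862i)·(+0.0026+0.0111i)  (-0.2998-0.1714i)·(+0.1060+0.0840i)  (-0.1672-0.1752i)·(+0.7213+0.0000i)  (+0.2354+0.4604i)·(-0.1060+0.0840i)  (-0.0675-0.3637i)·(+0.0026-0.0111i)  (-0.0142+0.1337i)·(+0.0002+0.0005i)
Y_3^-1(R⁻¹ n̂) = -0.205952-0.194330i

Re=-0.2060 Im=-0.1943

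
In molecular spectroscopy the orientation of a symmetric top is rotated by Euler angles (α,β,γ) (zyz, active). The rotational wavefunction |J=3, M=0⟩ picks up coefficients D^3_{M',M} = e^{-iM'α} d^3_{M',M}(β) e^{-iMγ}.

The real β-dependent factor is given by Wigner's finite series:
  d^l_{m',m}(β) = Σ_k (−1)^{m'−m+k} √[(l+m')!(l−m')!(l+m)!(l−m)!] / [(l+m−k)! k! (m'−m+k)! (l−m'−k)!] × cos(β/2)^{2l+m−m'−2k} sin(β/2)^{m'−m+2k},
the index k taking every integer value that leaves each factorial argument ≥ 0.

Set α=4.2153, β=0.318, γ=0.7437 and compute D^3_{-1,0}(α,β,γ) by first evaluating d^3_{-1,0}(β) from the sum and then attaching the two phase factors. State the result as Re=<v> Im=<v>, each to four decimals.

Split into d^3_{-1,0}(β=0.318) × two z-phases.
With c≡cos(β/2)=0.987386 and s≡sin(β/2)=0.158331, N=[2·24·6·6]^{1/2}=41.569219
k∈{1,2,3} keeps every argument non-negative
  k=1: (−1)^0·41.5692/(12)·0.9874^5·0.1583^1 = +0.514744
  k=2: (−1)^1·41.5692/(4)·0.9874^3·0.1583^3 = -0.039707
  k=3: (−1)^2·41.5692/(12)·0.9874^1·0.1583^5 = +0.000340
d^3_{-1,0}(0.318) = +0.514744 -0.039707 +0.000340 = +0.475377
D = (-0.476869-0.878974i)·(+0.475377)·(+1.000000+0.000000i) = -0.226693-0.417844i

Re=-0.2267 Im=-0.4178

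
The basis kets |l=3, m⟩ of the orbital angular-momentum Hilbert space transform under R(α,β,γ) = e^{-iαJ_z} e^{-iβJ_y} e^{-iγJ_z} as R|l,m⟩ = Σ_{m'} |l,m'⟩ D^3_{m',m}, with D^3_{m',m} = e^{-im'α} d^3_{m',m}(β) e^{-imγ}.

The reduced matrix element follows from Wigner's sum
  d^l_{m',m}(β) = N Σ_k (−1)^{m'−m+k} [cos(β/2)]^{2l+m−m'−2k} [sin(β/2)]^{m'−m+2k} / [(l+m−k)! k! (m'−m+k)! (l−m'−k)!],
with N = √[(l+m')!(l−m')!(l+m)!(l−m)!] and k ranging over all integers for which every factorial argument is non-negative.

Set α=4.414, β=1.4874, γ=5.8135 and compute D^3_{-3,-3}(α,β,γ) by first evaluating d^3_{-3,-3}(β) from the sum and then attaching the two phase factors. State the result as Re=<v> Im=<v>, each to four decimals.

Re=0.1181 Im=-0.1064

First d^3_{-3,-3}(β=1.4874), then the phase factors e^{-i(-3)α} and e^{-i(-3)γ}:
With c≡cos(β/2)=0.735969 and s≡sin(β/2)=0.677016, N=[1·720·1·720]^{1/2}=720.000000
Admissible k: 0..0 (factorial args all ≥0)
  k=0: (−1)^0·720.0000/(720)·0.7360^6·0.6770^0 = +0.158912
d^3_{-3,-3}(1.4874) = +0.158912
Phases: e^{-i·(-3)·4.414}=+0.780313+0.625389i, e^{-i·(-3)·5.8135}=+0.161036-0.986949i ⇒ D=+0.118053-0.106379i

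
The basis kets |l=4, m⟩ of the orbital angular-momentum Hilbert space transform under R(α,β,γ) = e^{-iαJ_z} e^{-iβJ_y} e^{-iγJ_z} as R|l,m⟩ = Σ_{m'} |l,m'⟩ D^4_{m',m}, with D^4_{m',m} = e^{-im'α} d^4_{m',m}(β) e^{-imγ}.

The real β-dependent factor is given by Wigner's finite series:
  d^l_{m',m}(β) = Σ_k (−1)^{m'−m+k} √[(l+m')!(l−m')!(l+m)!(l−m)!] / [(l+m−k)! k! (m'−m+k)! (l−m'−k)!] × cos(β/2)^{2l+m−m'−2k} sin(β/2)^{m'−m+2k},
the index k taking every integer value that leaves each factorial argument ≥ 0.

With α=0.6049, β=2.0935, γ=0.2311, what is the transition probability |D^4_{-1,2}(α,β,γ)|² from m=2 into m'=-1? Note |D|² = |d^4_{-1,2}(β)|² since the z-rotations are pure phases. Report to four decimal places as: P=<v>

Split into d^4_{-1,2}(β=2.0935) × two z-phases.
Half-angle: c=0.500388, s=0.865802. N=√(6·120·720·2)=1018.233765
Admissible k: 3..5 (factorial args all ≥0)
  k=3: (−1)^0·1018.2338/(72)·0.5004^5·0.8658^3 = +0.287940
  k=4: (−1)^1·1018.2338/(48)·0.5004^3·0.8658^5 = -1.293056
  k=5: (−1)^2·1018.2338/(240)·0.5004^1·0.8658^7 = +0.774232
d^4_{-1,2}(2.0935) = +0.287940 -1.293056 +0.774232 = -0.230884
|D^4_{-1,2}|² = |d^4_{-1,2}(β)|² = (-0.230884)² = 0.053307 (the z-rotation phases have unit modulus)

P=0.0533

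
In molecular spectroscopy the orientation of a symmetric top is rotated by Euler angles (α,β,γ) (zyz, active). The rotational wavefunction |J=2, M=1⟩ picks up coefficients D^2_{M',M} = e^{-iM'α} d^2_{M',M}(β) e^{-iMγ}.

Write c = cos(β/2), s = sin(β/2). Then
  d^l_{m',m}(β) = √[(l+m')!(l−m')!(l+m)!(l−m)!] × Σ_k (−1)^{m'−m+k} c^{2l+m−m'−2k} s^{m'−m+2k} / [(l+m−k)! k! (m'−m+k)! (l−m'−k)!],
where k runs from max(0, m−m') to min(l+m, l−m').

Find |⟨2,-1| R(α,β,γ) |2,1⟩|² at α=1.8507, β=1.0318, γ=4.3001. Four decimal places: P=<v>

First d^2_{-1,1}(β=1.0318), then the phase factors e^{-i(-1)α} and e^{-i(1)γ}:
With c≡cos(β/2)=0.869849 and s≡sin(β/2)=0.493318, N=[1·6·6·1]^{1/2}=6.000000
k∈{2,3} keeps every argument non-negative
  k=2: (−1)^0·6.0000/(2)·0.8698^2·0.4933^2 = +0.552412
  k=3: (−1)^1·6.0000/(6)·0.8698^0·0.4933^4 = -0.059225
d^2_{-1,1}(1.0318) = +0.552412 -0.059225 = +0.493186
|D^2_{-1,1}|² = |d^2_{-1,1}(β)|² = (+0.493186)² = 0.243233 (the z-rotation phases have unit modulus)

P=0.2432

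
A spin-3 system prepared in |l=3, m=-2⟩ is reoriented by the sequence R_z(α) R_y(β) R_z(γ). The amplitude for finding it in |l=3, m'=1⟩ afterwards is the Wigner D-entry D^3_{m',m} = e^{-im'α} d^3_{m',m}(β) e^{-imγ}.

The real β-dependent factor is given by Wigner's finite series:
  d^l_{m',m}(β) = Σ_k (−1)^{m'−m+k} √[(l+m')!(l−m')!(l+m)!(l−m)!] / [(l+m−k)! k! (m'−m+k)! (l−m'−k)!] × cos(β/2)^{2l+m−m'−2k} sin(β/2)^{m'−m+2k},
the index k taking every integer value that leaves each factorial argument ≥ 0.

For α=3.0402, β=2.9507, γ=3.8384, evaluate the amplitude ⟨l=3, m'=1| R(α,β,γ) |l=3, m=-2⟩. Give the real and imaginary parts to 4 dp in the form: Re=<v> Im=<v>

Re=-0.0219 Im=-0.2883

Split into d^3_{1,-2}(β=2.9507) × two z-phases.
Half-angle: c=0.095301, s=0.995448. N=√(24·2·1·120)=75.894664
k: max(0,(-2)−(1))=0 … min(3+(-2),3−(1))=1
  k=0: (−1)^3·75.8947/(12)·0.0953^3·0.9954^3 = -0.005400
  k=1: (−1)^4·75.8947/(24)·0.0953^1·0.9954^5 = +0.294573
d^3_{1,-2}(2.9507) = -0.005400 +0.294573 = +0.289173
Phases: e^{-i·(1)·3.0402}=-0.994864-0.101219i, e^{-i·(-2)·3.8384}=+0.176256+0.984344i ⇒ D=-0.021895-0.288343i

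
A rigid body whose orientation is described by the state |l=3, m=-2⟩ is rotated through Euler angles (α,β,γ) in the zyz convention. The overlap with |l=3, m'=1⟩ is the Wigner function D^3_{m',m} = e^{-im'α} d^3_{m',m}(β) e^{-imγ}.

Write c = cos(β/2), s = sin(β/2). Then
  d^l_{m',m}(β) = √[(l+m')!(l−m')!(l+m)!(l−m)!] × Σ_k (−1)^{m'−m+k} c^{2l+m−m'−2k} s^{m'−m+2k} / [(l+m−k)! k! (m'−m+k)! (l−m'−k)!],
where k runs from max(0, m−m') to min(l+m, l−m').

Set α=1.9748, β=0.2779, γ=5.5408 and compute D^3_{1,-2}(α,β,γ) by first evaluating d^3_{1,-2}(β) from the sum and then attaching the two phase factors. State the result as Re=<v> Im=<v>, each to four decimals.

Re=0.0154 Im=-0.0051

D^3_{1,-2}(1.9748,0.2779,5.5408) = e^{-i·1·1.9748}·d^3_{1,-2}(0.2779)·e^{-i·-2·5.5408}. Compute d first:
c=cos(0.2779/2)=0.990362, s=sin(0.2779/2)=0.138503; N=√[24·2·1·120]=75.894664
k: max(0,(-2)−(1))=0 … min(3+(-2),3−(1))=1
  k=0: (−1)^3·75.8947/(12)·0.9904^3·0.1385^3 = -0.016323
  k=1: (−1)^4·75.8947/(24)·0.9904^1·0.1385^5 = +0.000160
d^3_{1,-2}(0.2779) = -0.016323 +0.000160 = -0.016163
D = (-0.393103-0.919495i)·(-0.016163)·(+0.085920-0.996302i) = +0.015353-0.005053i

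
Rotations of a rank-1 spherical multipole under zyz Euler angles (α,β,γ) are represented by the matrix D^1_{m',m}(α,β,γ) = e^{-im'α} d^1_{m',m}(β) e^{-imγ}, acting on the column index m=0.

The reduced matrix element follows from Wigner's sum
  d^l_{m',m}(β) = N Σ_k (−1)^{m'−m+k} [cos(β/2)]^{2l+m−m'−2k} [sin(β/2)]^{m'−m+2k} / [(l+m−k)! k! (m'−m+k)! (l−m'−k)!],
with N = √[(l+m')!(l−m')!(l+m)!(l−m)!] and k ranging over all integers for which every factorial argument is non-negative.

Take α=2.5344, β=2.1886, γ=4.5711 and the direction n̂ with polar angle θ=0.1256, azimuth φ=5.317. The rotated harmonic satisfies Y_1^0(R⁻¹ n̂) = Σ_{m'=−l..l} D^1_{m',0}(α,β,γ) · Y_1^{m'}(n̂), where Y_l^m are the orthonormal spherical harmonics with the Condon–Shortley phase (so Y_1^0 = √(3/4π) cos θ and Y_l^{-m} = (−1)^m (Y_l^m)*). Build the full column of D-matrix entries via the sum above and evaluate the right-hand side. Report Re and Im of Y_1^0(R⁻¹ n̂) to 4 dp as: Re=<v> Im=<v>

Need the full column D^1_{m',0} for m'=−1..1 at α=2.5344, β=2.1886, γ=4.5711.
cos(β/2)=0.458669, sin(β/2)=0.888607
d^1_{-1,0}: single k=1 term ⇒ +0.576400;  D = -0.473370+0.328873i
d^1_{0,0}: k∈[0..1] ⇒ +0.210377 -0.789623 = -0.579246;  D = -0.579246+0.000000i
d^1_{1,0}: single k=0 term ⇒ -0.576400;  D = +0.473370+0.328873i
Y_1^{m'}(θ=0.1256,φ=5.317) and Σ D·Y over m':
  (-0.4734+0.3289i)·(+0.0246+0.0356i)  (-0.5792+0.0000i)·(+0.4848+0.0000i)  (+0.4734+0.3289i)·(-0.0246+0.0356i)
Y_1^0(R⁻¹ n̂) = -0.327504+0.000000i

Re=-0.3275 Im=0.0000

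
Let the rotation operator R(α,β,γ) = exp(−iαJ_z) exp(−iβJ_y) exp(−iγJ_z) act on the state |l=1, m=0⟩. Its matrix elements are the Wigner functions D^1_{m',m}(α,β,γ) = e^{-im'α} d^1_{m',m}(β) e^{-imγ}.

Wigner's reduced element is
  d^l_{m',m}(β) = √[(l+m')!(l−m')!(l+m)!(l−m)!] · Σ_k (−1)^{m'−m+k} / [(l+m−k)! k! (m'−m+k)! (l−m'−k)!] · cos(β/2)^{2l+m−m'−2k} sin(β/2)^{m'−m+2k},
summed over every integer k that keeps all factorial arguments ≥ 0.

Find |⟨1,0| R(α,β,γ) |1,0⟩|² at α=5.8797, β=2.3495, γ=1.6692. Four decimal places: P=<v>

D^1_{0,0}(5.8797,2.3495,1.6692) = e^{-i·0·5.8797}·d^1_{0,0}(2.3495)·e^{-i·0·1.6692}. Compute d first:
Half-angle: c=0.385774, s=0.922593. N=√(1·1·1·1)=1.000000
Admissible k: 0..1 (factorial args all ≥0)
  k=0: (−1)^0·1.0000/(1)·0.3858^2·0.9226^0 = +0.148821
  k=1: (−1)^1·1.0000/(1)·0.3858^0·0.9226^2 = -0.851179
d^1_{0,0}(2.3495) = +0.148821 -0.851179 = -0.702357
|D^1_{0,0}|² = |d^1_{0,0}(β)|² = (-0.702357)² = 0.493306 (the z-rotation phases have unit modulus)

P=0.4933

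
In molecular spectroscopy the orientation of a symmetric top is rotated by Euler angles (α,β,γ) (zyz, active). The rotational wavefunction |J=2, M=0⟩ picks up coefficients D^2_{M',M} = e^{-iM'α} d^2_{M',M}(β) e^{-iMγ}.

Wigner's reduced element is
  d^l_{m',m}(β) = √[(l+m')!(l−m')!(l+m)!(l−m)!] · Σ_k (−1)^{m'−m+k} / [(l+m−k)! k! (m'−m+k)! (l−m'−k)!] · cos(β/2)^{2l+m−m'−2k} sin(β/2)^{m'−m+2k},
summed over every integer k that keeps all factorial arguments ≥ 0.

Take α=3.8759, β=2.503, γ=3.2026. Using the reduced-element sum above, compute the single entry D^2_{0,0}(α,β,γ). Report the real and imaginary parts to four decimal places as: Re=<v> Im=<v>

Split into d^2_{0,0}(β=2.503) × two z-phases.
c=cos(2.503/2)=0.313899, s=sin(2.503/2)=0.949457; N=√[2·2·2·2]=4.000000
Admissible k: 0..2 (factorial args all ≥0)
  k=0: (−1)^0·4.0000/(4)·0.3139^4·0.9495^0 = +0.009709
  k=1: (−1)^1·4.0000/(1)·0.3139^2·0.9495^2 = -0.355295
  k=2: (−1)^2·4.0000/(4)·0.3139^0·0.9495^4 = +0.812644
d^2_{0,0}(2.503) = +0.009709 -0.355295 +0.812644 = +0.467058
Attach z-rotation phases: D = e^{-i(0)(3.8759)}·(+0.467058)·e^{-i(0)(3.2026)} = +0.467058+0.000000i

Re=0.4671 Im=0.0000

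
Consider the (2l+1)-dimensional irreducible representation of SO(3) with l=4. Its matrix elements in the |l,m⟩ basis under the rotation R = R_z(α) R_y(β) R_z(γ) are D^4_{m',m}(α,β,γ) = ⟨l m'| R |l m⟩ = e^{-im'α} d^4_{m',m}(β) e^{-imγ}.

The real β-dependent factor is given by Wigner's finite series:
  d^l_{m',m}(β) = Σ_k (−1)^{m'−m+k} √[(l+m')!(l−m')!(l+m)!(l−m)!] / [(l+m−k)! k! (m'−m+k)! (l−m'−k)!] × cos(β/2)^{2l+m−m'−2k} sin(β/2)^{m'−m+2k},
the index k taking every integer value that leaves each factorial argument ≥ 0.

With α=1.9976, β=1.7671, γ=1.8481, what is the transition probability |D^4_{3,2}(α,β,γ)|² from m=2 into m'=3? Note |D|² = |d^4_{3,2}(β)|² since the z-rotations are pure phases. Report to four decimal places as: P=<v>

First d^4_{3,2}(β=1.7671), then the phase factors e^{-i(3)α} and e^{-i(2)γ}:
c=cos(1.7671/2)=0.634411, s=sin(1.7671/2)=0.772996; N=√[5040·1·720·2]=2693.993318
The bounds max(0,m−m')=0 and min(l+m,l−m')=1 give 2 terms
  k=0: (−1)^1·2693.9933/(720)·0.6344^7·0.7730^1 = -0.119629
  k=1: (−1)^2·2693.9933/(240)·0.6344^5·0.7730^3 = +0.532808
d^4_{3,2}(1.7671) = -0.119629 +0.532808 = +0.413179
|D^4_{3,2}|² = |d^4_{3,2}(β)|² = (+0.413179)² = 0.170717 (the z-rotation phases have unit modulus)

P=0.1707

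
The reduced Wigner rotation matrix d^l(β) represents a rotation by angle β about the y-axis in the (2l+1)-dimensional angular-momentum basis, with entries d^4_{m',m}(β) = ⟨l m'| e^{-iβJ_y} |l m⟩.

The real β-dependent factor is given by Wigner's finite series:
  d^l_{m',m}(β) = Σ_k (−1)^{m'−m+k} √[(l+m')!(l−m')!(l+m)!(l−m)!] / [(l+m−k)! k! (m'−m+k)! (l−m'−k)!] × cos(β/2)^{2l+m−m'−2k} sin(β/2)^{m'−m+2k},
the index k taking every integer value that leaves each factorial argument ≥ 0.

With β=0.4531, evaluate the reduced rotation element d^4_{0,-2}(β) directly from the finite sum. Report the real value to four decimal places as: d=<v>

d^4_{0,-2}(β=0.4531) via Wigner's sum:
c=cos(0.4531/2)=0.974447, s=sin(0.4531/2)=0.224617; N=√[24·24·2·720]=910.735966
k: max(0,(-2)−(0))=0 … min(4+(-2),4−(0))=2
  k=0: (−1)^2·910.7360/(96)·0.9744^6·0.2246^2 = +0.409785
  k=1: (−1)^3·910.7360/(36)·0.9744^4·0.2246^4 = -0.058062
  k=2: (−1)^4·910.7360/(96)·0.9744^2·0.2246^6 = +0.001157
d^4_{0,-2}(0.4531) = +0.409785 -0.058062 +0.001157 = +0.352880

d=0.3529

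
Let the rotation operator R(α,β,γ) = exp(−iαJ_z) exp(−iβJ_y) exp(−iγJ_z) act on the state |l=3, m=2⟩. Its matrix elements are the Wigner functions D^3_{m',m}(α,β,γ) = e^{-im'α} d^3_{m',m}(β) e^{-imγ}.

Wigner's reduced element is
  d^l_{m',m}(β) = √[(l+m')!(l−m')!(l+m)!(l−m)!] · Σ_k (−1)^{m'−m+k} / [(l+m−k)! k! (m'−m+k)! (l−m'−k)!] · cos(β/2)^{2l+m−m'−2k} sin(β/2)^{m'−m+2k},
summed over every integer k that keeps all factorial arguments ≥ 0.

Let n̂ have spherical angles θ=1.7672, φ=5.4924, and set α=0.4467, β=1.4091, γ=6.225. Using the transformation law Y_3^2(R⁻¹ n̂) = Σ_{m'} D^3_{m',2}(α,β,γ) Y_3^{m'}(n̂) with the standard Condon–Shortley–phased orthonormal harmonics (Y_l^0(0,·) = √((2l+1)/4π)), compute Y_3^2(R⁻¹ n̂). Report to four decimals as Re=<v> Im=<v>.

Re=-0.2161 Im=-0.1582

Need the full column D^3_{m',2} for m'=−3..3 at α=0.4467, β=1.4091, γ=6.225.
cos(β/2)=0.761903, sin(β/2)=0.647691
d^3_{-3,2}: single k=5 term ⇒ +0.212723;  D = +0.024267+0.211335i
d^3_{-2,2}: k∈[4..5] ⇒ +0.510788 -0.073826 = +0.436963;  D = +0.232488+0.369981i
d^3_{-1,2}: k∈[3..4] ⇒ +0.760034 -0.274624 = +0.485409;  D = +0.410472+0.259104i
d^3_{0,2}: k∈[2..3] ⇒ +0.774275 -0.559541 = +0.214735;  D = +0.213282+0.024932i
d^3_{1,2}: k∈[1..2] ⇒ +0.525856 -0.760034 = -0.234178;  D = -0.221517+0.075957i
d^3_{2,2}: k∈[0..1] ⇒ +0.195613 -0.706813 = -0.511200;  D = -0.364485+0.358435i
d^3_{3,2}: single k=0 term ⇒ -0.407326;  D = -0.138548+0.383039i
Y_3^{m'}(θ=1.7672,φ=5.4924) and Σ D·Y over m':
  (+0.0243+0.2113i)·(-0.2828+0.2738i)  (+0.2325+0.3700i)·(+0.0021-0.1918i)  (+0.4105+0.2591i)·(-0.1805-0.1824i)  (+0.2133+0.0249i)·(+0.2046+0.0000i)  (-0.2215+0.0760i)·(+0.1805-0.1824i)  (-0.3645+0.3584i)·(+0.0021+0.1918i)  (-0.1385+0.3830i)·(+0.2828+0.2738i)
Y_3^2(R⁻¹ n̂) = -0.216133-0.158167i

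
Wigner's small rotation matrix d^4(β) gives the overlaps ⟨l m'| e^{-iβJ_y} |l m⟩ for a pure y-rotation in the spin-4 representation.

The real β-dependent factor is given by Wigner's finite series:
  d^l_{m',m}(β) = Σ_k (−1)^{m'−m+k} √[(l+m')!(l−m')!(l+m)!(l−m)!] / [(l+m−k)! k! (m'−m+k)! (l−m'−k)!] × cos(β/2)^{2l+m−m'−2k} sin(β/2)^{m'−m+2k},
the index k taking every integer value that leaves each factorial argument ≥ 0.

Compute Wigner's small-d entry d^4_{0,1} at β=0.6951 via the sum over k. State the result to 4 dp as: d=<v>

d^4_{0,1}(β=0.6951) via Wigner's sum:
c=cos(0.6951/2)=0.940210, s=sin(0.6951/2)=0.340595; N=√[24·24·120·6]=643.987578
k: max(0,(1)−(0))=1 … min(4+(1),4−(0))=4
  k=1: (−1)^0·643.9876/(144)·0.9402^7·0.3406^1 = +0.989299
  k=2: (−1)^1·643.9876/(24)·0.9402^5·0.3406^3 = -0.778945
  k=3: (−1)^2·643.9876/(24)·0.9402^3·0.3406^5 = +0.102220
  k=4: (−1)^3·643.9876/(144)·0.9402^1·0.3406^7 = -0.002236
d^4_{0,1}(0.6951) = +0.989299 -0.778945 +0.102220 -0.002236 = +0.310339

d=0.3103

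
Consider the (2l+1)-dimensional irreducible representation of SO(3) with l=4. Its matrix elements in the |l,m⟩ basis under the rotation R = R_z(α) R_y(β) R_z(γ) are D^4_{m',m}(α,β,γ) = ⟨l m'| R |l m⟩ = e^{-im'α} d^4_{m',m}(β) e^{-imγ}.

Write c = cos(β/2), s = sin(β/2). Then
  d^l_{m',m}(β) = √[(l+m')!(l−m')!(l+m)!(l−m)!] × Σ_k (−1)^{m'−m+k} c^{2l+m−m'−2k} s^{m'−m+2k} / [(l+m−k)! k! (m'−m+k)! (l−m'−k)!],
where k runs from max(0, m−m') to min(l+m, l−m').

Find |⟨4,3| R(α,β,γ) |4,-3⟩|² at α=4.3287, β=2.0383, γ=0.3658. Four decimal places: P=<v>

Split into d^4_{3,-3}(β=2.0383) × two z-phases.
Half-angle: c=0.524090, s=0.851663. N=√(5040·1·1·5040)=5040.000000
The bounds max(0,m−m')=0 and min(l+m,l−m')=1 give 2 terms
  k=0: (−1)^6·5040.0000/(720)·0.5241^2·0.8517^6 = +0.733696
  k=1: (−1)^7·5040.0000/(5040)·0.5241^0·0.8517^8 = -0.276784
d^4_{3,-3}(2.0383) = +0.733696 -0.276784 = +0.456912
|D^4_{3,-3}|² = |d^4_{3,-3}(β)|² = (+0.456912)² = 0.208768 (the z-rotation phases have unit modulus)

P=0.2088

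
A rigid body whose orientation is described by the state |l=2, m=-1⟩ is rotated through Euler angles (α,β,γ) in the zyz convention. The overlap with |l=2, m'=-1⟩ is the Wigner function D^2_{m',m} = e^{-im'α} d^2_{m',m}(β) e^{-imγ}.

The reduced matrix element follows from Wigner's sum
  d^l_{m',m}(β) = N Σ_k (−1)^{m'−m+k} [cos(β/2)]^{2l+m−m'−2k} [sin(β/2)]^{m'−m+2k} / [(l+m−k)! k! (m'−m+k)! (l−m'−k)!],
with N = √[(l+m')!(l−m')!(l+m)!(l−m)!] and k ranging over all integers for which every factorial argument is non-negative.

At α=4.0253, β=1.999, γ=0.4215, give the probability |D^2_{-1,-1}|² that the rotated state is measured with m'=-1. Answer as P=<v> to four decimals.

First d^2_{-1,-1}(β=1.999), then the phase factors e^{-i(-1)α} and e^{-i(-1)γ}:
Half-angle: c=0.540723, s=0.841201. N=√(1·6·1·6)=6.000000
The bounds max(0,m−m')=0 and min(l+m,l−m')=1 give 2 terms
  k=0: (−1)^0·6.0000/(6)·0.5407^4·0.8412^0 = +0.085487
  k=1: (−1)^1·6.0000/(2)·0.5407^2·0.8412^2 = -0.620683
d^2_{-1,-1}(1.999) = +0.085487 -0.620683 = -0.535197
|D^2_{-1,-1}|² = |d^2_{-1,-1}(β)|² = (-0.535197)² = 0.286435 (the z-rotation phases have unit modulus)

P=0.2864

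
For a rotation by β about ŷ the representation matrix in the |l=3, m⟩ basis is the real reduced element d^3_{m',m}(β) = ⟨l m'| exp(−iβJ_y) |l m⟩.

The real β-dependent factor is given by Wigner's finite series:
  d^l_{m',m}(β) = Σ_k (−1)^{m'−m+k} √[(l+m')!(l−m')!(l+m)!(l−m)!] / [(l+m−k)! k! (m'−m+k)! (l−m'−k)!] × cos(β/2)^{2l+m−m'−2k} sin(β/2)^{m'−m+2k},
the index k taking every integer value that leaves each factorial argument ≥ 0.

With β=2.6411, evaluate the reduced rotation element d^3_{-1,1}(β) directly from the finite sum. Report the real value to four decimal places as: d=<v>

d=0.4160

d^3_{-1,1}(β=2.6411) via Wigner's sum:
c=cos(2.6411/2)=0.247643, s=sin(2.6411/2)=0.968851; N=√[2·24·24·2]=48.000000
Admissible k: 2..4 (factorial args all ≥0)
  k=2: (−1)^0·48.0000/(8)·0.2476^4·0.9689^2 = +0.021182
  k=3: (−1)^1·48.0000/(6)·0.2476^2·0.9689^4 = -0.432284
  k=4: (−1)^2·48.0000/(48)·0.2476^0·0.9689^6 = +0.827072
d^3_{-1,1}(2.6411) = +0.021182 -0.432284 +0.827072 = +0.415969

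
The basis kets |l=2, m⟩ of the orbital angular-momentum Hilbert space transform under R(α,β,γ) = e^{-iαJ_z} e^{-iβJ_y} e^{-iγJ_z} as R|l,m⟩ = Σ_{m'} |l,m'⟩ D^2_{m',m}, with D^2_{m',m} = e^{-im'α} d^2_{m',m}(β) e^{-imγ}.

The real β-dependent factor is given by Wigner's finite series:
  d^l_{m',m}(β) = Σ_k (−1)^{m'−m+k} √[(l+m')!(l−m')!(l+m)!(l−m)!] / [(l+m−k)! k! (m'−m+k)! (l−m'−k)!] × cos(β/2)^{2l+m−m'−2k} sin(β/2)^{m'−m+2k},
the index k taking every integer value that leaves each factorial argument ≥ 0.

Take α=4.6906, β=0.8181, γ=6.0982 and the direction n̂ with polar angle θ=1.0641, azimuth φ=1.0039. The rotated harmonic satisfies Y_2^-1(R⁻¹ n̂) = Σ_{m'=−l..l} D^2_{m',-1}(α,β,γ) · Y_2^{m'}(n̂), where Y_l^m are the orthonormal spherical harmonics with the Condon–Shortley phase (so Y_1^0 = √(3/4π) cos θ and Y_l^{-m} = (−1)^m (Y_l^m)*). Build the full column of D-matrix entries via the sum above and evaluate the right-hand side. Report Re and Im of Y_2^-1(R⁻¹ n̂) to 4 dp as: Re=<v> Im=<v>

Need the full column D^2_{m',-1} for m'=−2..2 at α=4.6906, β=0.8181, γ=6.0982.
cos(β/2)=0.917499, sin(β/2)=0.397738
d^2_{-2,-1}: single k=1 term ⇒ +0.614390;  D = -0.598411+0.139207i
d^2_{-1,-1}: k∈[0..1] ⇒ +0.708635 -0.399509 = +0.309126;  D = -0.063465-0.302541i
d^2_{0,-1}: k∈[0..1] ⇒ -0.752471 +0.141407 = -0.611063;  D = -0.600638+0.112394i
d^2_{1,-1}: k∈[0..1] ⇒ +0.399509 -0.025026 = +0.374483;  D = +0.060843+0.369507i
d^2_{2,-1}: single k=0 term ⇒ -0.115459;  D = +0.114306-0.016272i
Y_2^{m'}(θ=1.0641,φ=1.0039) and Σ D·Y over m':
  (-0.5984+0.1392i)·(-0.1250-0.2676i)  (-0.0635-0.3025i)·(+0.1760-0.2765i)  (-0.6006+0.1124i)·(-0.0926+0.0000i)  (+0.0608+0.3695i)·(-0.1760-0.2765i)  (+0.1143-0.0163i)·(-0.1250+0.2676i)
Y_2^-1(R⁻¹ n̂) = +0.154333+0.047341i

Re=0.1543 Im=0.0473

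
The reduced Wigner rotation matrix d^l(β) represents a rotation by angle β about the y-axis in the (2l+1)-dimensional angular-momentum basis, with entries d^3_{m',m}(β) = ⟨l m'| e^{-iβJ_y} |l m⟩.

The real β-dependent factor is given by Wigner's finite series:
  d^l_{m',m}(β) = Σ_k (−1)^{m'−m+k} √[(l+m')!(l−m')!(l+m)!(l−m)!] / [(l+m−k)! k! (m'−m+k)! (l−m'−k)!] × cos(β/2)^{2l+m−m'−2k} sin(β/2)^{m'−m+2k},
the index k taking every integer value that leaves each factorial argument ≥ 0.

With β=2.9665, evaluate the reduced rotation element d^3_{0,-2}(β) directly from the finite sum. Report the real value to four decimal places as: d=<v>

d^3_{0,-2}(β=2.9665) via Wigner's sum:
c=cos(2.9665/2)=0.087435, s=sin(2.9665/2)=0.996170; N=√[6·6·1·120]=65.726707
k∈{0,1} keeps every argument non-negative
  k=0: (−1)^2·65.7267/(12)·0.0874^4·0.9962^2 = +0.000318
  k=1: (−1)^3·65.7267/(12)·0.0874^2·0.9962^4 = -0.041235
d^3_{0,-2}(2.9665) = +0.000318 -0.041235 = -0.040917

d=-0.0409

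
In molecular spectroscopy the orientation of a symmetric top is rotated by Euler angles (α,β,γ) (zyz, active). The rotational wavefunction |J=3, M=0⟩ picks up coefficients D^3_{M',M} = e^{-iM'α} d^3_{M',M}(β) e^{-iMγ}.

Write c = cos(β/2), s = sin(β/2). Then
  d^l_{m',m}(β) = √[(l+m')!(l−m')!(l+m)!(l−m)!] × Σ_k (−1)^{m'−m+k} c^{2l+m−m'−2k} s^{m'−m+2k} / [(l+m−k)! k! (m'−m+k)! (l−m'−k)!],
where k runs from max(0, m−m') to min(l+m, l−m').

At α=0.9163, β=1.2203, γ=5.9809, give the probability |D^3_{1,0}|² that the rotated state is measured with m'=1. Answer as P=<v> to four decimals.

P=0.0279

Split into d^3_{1,0}(β=1.2203) × two z-phases.
Half-angle: c=0.819562, s=0.572990. N=√(24·2·6·6)=41.569219
The bounds max(0,m−m')=0 and min(l+m,l−m')=2 give 3 terms
  k=0: (−1)^1·41.5692/(12)·0.8196^5·0.5730^1 = -0.733918
  k=1: (−1)^2·41.5692/(4)·0.8196^3·0.5730^3 = +1.076216
  k=2: (−1)^3·41.5692/(12)·0.8196^1·0.5730^5 = -0.175351
d^3_{1,0}(1.2203) = -0.733918 +1.076216 -0.175351 = +0.166947
|D^3_{1,0}|² = |d^3_{1,0}(β)|² = (+0.166947)² = 0.027871 (the z-rotation phases have unit modulus)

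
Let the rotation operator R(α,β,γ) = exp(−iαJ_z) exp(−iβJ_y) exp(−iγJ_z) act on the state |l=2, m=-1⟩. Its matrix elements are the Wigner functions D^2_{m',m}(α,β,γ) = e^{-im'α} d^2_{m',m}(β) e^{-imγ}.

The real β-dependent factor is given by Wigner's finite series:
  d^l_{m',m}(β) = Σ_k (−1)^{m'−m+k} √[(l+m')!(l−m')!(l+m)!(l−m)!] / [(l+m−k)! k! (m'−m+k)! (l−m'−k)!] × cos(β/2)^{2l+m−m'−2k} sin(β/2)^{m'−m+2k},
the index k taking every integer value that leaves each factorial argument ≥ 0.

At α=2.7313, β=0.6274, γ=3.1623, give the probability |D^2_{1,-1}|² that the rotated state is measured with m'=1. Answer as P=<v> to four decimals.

P=0.0622

First d^2_{1,-1}(β=0.6274), then the phase factors e^{-i(1)α} and e^{-i(-1)γ}:
c=cos(0.6274/2)=0.951198, s=sin(0.6274/2)=0.308580; N=√[6·1·1·6]=6.000000
The bounds max(0,m−m')=0 and min(l+m,l−m')=1 give 2 terms
  k=0: (−1)^2·6.0000/(2)·0.9512^2·0.3086^2 = +0.258464
  k=1: (−1)^3·6.0000/(6)·0.9512^0·0.3086^4 = -0.009067
d^2_{1,-1}(0.6274) = +0.258464 -0.009067 = +0.249396
|D^2_{1,-1}|² = |d^2_{1,-1}(β)|² = (+0.249396)² = 0.062199 (the z-rotation phases have unit modulus)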